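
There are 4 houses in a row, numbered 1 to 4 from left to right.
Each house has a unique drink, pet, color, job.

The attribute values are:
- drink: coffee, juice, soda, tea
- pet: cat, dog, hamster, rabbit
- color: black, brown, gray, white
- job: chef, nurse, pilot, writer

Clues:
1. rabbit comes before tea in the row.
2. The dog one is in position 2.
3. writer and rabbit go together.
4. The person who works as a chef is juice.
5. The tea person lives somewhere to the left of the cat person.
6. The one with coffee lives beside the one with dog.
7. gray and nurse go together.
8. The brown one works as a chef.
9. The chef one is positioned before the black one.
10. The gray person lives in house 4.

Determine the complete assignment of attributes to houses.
Solution:

House | Drink | Pet | Color | Job
---------------------------------
  1   | coffee | rabbit | white | writer
  2   | juice | dog | brown | chef
  3   | tea | hamster | black | pilot
  4   | soda | cat | gray | nurse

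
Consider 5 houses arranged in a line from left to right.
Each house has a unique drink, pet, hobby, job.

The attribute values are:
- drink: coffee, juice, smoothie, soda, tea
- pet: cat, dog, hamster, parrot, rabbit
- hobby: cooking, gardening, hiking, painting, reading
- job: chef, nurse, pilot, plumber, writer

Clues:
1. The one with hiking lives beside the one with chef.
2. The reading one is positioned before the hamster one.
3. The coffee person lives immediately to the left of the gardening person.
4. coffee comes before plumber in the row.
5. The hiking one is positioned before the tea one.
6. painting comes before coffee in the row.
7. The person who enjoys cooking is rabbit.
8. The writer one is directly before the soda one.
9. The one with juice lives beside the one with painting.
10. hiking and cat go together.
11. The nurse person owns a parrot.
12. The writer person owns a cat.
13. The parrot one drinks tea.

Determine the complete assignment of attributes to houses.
Solution:

House | Drink | Pet | Hobby | Job
---------------------------------
  1   | juice | cat | hiking | writer
  2   | soda | dog | painting | chef
  3   | tea | parrot | reading | nurse
  4   | coffee | rabbit | cooking | pilot
  5   | smoothie | hamster | gardening | plumber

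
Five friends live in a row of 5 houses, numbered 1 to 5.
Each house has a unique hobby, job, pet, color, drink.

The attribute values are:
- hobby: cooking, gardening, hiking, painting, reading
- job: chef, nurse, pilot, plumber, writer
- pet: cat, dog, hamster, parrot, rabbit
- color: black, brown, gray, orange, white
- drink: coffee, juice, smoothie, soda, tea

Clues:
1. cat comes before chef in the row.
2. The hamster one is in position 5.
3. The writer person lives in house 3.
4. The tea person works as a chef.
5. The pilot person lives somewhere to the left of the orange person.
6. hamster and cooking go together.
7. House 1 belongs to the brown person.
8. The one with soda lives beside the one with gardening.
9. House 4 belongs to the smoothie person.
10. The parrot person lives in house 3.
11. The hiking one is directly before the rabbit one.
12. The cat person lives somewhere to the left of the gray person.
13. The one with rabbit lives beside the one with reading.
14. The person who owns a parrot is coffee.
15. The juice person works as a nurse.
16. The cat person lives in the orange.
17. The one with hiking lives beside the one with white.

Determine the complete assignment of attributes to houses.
Solution:

House | Hobby | Job | Pet | Color | Drink
-----------------------------------------
  1   | hiking | pilot | dog | brown | soda
  2   | gardening | nurse | rabbit | white | juice
  3   | reading | writer | parrot | black | coffee
  4   | painting | plumber | cat | orange | smoothie
  5   | cooking | chef | hamster | gray | tea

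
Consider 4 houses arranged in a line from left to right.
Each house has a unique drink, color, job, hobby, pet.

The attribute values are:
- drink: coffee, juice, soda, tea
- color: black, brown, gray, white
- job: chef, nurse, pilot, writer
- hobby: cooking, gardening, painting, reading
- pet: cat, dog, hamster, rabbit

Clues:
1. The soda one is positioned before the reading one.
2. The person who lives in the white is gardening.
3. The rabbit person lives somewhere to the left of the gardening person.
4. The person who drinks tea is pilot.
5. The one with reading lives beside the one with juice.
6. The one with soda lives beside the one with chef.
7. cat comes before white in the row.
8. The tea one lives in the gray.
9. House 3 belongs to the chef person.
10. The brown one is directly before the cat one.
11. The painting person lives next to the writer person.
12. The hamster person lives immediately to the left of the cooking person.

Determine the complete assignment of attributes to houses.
Solution:

House | Drink | Color | Job | Hobby | Pet
-----------------------------------------
  1   | tea | gray | pilot | painting | hamster
  2   | soda | brown | writer | cooking | rabbit
  3   | coffee | black | chef | reading | cat
  4   | juice | white | nurse | gardening | dog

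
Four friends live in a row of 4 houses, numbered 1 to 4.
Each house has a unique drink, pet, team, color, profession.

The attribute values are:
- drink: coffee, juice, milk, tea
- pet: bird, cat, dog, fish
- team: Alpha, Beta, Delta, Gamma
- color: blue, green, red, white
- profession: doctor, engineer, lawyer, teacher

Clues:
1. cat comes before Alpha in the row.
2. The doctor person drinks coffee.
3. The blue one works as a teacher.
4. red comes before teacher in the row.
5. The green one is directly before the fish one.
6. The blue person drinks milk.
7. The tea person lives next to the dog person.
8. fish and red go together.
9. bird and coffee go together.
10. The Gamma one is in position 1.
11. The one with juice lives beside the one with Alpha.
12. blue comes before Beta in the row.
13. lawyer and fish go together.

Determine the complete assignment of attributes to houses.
Solution:

House | Drink | Pet | Team | Color | Profession
-----------------------------------------------
  1   | juice | cat | Gamma | green | engineer
  2   | tea | fish | Alpha | red | lawyer
  3   | milk | dog | Delta | blue | teacher
  4   | coffee | bird | Beta | white | doctor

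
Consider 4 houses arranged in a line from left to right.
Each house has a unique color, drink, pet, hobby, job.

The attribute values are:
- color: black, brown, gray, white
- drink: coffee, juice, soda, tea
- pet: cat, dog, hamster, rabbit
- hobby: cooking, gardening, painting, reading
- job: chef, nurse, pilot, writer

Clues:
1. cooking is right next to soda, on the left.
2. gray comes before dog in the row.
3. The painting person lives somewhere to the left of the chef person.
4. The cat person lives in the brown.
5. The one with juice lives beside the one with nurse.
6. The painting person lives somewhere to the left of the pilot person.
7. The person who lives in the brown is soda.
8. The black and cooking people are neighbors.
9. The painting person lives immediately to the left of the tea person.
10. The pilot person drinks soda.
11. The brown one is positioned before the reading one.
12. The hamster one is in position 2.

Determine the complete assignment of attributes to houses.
Solution:

House | Color | Drink | Pet | Hobby | Job
-----------------------------------------
  1   | black | juice | rabbit | painting | writer
  2   | gray | tea | hamster | cooking | nurse
  3   | brown | soda | cat | gardening | pilot
  4   | white | coffee | dog | reading | chef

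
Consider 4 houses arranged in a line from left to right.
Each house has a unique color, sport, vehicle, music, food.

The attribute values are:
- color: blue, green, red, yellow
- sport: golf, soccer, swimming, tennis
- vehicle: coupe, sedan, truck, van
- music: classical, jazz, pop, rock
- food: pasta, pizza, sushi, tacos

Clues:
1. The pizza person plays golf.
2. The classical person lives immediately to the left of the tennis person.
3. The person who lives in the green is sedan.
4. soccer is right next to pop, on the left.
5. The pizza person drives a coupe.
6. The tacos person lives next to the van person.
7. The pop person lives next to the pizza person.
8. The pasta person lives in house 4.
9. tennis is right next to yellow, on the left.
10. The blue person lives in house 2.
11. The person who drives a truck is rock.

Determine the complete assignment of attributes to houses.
Solution:

House | Color | Sport | Vehicle | Music | Food
----------------------------------------------
  1   | green | soccer | sedan | classical | tacos
  2   | blue | tennis | van | pop | sushi
  3   | yellow | golf | coupe | jazz | pizza
  4   | red | swimming | truck | rock | pasta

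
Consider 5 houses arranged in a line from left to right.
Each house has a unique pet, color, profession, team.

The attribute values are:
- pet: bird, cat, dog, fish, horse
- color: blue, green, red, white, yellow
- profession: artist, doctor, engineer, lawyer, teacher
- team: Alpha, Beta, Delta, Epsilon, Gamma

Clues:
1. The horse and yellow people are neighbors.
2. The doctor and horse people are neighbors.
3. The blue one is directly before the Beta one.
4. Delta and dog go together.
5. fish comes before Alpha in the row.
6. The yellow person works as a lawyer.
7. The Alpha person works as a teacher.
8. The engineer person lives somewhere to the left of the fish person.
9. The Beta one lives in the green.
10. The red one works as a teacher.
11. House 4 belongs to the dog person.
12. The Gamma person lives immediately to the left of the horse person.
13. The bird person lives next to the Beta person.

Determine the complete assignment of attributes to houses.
Solution:

House | Pet | Color | Profession | Team
---------------------------------------
  1   | bird | blue | doctor | Gamma
  2   | horse | green | engineer | Beta
  3   | fish | yellow | lawyer | Epsilon
  4   | dog | white | artist | Delta
  5   | cat | red | teacher | Alpha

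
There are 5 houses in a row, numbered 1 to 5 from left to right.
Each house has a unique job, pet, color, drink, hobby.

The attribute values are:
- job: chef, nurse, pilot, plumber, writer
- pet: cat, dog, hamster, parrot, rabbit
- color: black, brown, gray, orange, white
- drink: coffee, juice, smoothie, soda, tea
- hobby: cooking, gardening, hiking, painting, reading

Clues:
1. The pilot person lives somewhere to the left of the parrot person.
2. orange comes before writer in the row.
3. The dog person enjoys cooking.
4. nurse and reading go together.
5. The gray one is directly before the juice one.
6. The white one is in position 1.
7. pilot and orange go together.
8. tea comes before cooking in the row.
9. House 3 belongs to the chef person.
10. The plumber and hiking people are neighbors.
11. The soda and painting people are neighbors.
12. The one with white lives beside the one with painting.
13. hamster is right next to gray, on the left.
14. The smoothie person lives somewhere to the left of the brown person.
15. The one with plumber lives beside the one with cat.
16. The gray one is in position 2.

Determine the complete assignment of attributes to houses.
Solution:

House | Job | Pet | Color | Drink | Hobby
-----------------------------------------
  1   | nurse | hamster | white | soda | reading
  2   | plumber | rabbit | gray | tea | painting
  3   | chef | cat | black | juice | hiking
  4   | pilot | dog | orange | smoothie | cooking
  5   | writer | parrot | brown | coffee | gardening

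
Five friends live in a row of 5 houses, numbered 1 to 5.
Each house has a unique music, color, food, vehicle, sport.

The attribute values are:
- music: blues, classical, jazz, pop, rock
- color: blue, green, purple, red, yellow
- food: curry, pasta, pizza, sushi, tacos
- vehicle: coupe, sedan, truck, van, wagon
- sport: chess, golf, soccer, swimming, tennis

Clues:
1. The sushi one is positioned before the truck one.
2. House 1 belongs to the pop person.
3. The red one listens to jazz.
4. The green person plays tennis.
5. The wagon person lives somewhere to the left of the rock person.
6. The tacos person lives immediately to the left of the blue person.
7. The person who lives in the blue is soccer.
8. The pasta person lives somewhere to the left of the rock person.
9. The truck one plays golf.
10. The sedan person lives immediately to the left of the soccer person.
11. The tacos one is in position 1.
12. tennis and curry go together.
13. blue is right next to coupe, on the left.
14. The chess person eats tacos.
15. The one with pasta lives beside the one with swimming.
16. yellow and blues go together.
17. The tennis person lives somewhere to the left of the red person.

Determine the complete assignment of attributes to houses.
Solution:

House | Music | Color | Food | Vehicle | Sport
----------------------------------------------
  1   | pop | purple | tacos | sedan | chess
  2   | classical | blue | pasta | wagon | soccer
  3   | blues | yellow | sushi | coupe | swimming
  4   | rock | green | curry | van | tennis
  5   | jazz | red | pizza | truck | golf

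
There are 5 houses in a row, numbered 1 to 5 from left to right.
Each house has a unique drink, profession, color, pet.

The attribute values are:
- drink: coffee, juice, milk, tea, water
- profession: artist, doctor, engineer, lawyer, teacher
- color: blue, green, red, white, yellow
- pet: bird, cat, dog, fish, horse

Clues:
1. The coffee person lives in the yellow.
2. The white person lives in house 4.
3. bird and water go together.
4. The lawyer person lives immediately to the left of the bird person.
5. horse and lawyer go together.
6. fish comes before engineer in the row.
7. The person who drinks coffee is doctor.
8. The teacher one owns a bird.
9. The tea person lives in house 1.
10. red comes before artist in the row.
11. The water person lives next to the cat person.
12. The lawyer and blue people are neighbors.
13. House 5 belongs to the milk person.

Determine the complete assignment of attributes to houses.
Solution:

House | Drink | Profession | Color | Pet
----------------------------------------
  1   | tea | lawyer | red | horse
  2   | water | teacher | blue | bird
  3   | coffee | doctor | yellow | cat
  4   | juice | artist | white | fish
  5   | milk | engineer | green | dog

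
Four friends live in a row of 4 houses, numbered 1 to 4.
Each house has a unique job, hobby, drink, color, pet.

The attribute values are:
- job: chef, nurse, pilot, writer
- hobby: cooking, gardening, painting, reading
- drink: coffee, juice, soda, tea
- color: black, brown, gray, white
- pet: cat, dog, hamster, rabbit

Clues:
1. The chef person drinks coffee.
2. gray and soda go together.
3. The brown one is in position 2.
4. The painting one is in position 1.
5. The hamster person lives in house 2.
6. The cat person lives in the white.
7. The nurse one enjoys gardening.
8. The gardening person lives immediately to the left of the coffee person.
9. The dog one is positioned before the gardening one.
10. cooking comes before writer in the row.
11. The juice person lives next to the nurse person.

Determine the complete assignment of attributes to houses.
Solution:

House | Job | Hobby | Drink | Color | Pet
-----------------------------------------
  1   | pilot | painting | juice | black | dog
  2   | nurse | gardening | tea | brown | hamster
  3   | chef | cooking | coffee | white | cat
  4   | writer | reading | soda | gray | rabbit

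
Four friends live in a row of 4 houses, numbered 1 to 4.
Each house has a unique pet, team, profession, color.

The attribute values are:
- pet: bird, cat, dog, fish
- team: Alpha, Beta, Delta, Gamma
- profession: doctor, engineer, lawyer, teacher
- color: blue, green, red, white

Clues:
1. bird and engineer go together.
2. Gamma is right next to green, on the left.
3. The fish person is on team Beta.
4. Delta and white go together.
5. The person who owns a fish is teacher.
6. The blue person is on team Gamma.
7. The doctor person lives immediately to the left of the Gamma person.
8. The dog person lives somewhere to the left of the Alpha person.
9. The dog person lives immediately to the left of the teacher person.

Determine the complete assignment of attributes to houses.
Solution:

House | Pet | Team | Profession | Color
---------------------------------------
  1   | cat | Delta | doctor | white
  2   | dog | Gamma | lawyer | blue
  3   | fish | Beta | teacher | green
  4   | bird | Alpha | engineer | red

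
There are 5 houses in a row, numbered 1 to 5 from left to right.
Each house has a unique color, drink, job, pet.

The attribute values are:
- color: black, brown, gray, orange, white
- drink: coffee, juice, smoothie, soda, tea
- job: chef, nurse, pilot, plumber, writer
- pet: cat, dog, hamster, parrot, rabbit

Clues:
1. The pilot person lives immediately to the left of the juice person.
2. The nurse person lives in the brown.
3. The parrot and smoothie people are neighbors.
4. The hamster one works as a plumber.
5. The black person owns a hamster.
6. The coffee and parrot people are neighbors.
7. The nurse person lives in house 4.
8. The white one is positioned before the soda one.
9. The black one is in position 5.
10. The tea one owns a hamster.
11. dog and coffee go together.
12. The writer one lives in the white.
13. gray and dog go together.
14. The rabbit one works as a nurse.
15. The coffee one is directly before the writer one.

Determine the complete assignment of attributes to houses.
Solution:

House | Color | Drink | Job | Pet
---------------------------------
  1   | gray | coffee | pilot | dog
  2   | white | juice | writer | parrot
  3   | orange | smoothie | chef | cat
  4   | brown | soda | nurse | rabbit
  5   | black | tea | plumber | hamster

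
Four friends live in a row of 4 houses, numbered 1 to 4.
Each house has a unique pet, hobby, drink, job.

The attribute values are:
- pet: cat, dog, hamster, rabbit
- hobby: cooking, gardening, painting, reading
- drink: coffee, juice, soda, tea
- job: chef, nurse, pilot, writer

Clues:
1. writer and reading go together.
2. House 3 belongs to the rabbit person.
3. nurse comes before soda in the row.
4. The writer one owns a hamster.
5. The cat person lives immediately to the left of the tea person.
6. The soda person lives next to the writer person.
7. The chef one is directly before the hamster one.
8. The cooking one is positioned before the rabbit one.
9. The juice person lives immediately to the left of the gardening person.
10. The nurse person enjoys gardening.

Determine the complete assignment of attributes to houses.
Solution:

House | Pet | Hobby | Drink | Job
---------------------------------
  1   | cat | cooking | juice | pilot
  2   | dog | gardening | tea | nurse
  3   | rabbit | painting | soda | chef
  4   | hamster | reading | coffee | writer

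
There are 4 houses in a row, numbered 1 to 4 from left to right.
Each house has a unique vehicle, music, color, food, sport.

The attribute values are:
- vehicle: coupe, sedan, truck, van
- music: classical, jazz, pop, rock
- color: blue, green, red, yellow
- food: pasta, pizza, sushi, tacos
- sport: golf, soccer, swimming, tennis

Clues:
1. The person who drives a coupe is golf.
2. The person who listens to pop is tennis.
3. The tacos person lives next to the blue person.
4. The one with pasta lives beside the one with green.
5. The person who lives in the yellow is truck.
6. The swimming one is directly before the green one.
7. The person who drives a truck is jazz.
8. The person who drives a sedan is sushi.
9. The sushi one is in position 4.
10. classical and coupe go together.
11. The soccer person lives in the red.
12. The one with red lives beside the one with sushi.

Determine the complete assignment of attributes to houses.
Solution:

House | Vehicle | Music | Color | Food | Sport
----------------------------------------------
  1   | truck | jazz | yellow | pasta | swimming
  2   | coupe | classical | green | pizza | golf
  3   | van | rock | red | tacos | soccer
  4   | sedan | pop | blue | sushi | tennis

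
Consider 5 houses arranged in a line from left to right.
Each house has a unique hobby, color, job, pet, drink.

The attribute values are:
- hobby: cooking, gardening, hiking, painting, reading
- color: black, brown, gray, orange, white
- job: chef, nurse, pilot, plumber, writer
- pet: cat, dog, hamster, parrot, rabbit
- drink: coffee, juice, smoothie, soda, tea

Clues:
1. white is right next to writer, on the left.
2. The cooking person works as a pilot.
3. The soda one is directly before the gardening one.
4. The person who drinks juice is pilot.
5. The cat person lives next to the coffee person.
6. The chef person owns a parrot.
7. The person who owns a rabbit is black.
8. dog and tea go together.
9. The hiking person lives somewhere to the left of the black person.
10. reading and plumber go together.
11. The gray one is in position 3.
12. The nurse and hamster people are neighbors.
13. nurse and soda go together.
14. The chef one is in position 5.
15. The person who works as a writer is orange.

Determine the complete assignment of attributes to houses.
Solution:

House | Hobby | Color | Job | Pet | Drink
-----------------------------------------
  1   | hiking | white | nurse | cat | soda
  2   | gardening | orange | writer | hamster | coffee
  3   | reading | gray | plumber | dog | tea
  4   | cooking | black | pilot | rabbit | juice
  5   | painting | brown | chef | parrot | smoothie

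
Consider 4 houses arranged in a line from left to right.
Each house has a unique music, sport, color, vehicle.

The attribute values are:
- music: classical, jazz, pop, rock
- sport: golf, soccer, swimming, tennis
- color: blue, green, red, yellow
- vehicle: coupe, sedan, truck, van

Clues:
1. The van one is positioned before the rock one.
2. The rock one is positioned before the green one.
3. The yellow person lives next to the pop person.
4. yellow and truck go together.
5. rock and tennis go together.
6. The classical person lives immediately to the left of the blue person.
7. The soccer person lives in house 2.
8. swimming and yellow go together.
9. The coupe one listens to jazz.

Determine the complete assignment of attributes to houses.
Solution:

House | Music | Sport | Color | Vehicle
---------------------------------------
  1   | classical | swimming | yellow | truck
  2   | pop | soccer | blue | van
  3   | rock | tennis | red | sedan
  4   | jazz | golf | green | coupe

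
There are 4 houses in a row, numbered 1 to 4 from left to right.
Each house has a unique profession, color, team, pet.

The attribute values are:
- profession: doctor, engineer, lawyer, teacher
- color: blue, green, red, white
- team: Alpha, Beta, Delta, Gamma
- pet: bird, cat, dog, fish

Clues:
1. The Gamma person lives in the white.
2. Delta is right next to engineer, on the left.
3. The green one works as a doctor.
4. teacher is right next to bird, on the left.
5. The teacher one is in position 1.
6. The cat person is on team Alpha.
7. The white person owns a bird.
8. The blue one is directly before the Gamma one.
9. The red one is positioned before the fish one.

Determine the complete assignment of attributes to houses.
Solution:

House | Profession | Color | Team | Pet
---------------------------------------
  1   | teacher | blue | Delta | dog
  2   | engineer | white | Gamma | bird
  3   | lawyer | red | Alpha | cat
  4   | doctor | green | Beta | fish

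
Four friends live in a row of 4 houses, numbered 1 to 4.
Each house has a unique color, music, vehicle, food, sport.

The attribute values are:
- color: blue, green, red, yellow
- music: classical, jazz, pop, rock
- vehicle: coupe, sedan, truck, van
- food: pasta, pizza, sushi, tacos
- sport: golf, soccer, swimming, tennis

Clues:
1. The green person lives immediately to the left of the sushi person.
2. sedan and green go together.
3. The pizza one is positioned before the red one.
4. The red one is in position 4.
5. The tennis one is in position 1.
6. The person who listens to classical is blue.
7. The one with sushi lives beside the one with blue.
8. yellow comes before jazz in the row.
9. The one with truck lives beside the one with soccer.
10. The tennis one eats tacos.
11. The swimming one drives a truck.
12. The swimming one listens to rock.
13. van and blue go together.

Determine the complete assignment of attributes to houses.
Solution:

House | Color | Music | Vehicle | Food | Sport
----------------------------------------------
  1   | green | pop | sedan | tacos | tennis
  2   | yellow | rock | truck | sushi | swimming
  3   | blue | classical | van | pizza | soccer
  4   | red | jazz | coupe | pasta | golf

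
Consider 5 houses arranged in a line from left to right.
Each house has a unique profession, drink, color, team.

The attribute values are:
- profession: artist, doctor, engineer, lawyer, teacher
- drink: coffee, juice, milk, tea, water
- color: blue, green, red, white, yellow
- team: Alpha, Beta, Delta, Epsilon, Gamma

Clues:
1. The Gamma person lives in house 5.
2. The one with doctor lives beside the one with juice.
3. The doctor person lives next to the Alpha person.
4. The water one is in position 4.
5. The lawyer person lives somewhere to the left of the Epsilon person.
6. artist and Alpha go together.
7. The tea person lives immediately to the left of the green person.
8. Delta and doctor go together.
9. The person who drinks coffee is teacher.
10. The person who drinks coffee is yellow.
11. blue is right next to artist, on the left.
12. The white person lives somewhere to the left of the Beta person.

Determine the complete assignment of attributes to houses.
Solution:

House | Profession | Drink | Color | Team
-----------------------------------------
  1   | doctor | milk | blue | Delta
  2   | artist | juice | white | Alpha
  3   | lawyer | tea | red | Beta
  4   | engineer | water | green | Epsilon
  5   | teacher | coffee | yellow | Gamma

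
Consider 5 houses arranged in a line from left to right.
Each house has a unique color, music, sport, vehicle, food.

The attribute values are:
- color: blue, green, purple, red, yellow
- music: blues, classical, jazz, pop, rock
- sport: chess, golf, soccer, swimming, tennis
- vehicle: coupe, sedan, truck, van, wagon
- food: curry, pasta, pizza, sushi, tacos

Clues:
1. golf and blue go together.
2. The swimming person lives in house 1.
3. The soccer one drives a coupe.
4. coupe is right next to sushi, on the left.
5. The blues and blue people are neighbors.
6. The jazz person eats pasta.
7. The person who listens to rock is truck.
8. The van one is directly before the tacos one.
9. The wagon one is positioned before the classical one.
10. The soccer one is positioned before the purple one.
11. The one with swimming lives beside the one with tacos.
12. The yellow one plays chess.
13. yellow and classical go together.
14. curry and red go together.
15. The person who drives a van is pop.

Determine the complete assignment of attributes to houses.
Solution:

House | Color | Music | Sport | Vehicle | Food
----------------------------------------------
  1   | red | pop | swimming | van | curry
  2   | green | blues | soccer | coupe | tacos
  3   | blue | rock | golf | truck | sushi
  4   | purple | jazz | tennis | wagon | pasta
  5   | yellow | classical | chess | sedan | pizza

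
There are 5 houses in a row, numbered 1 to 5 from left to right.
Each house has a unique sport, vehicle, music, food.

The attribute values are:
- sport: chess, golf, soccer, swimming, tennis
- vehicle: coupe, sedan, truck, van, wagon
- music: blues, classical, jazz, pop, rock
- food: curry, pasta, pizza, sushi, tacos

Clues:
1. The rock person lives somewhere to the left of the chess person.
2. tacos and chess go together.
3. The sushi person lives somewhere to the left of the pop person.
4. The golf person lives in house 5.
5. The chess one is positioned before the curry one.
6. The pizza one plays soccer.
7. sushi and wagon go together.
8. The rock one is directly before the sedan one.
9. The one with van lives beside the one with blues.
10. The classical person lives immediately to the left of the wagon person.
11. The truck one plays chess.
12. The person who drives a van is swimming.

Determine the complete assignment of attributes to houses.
Solution:

House | Sport | Vehicle | Music | Food
--------------------------------------
  1   | swimming | van | rock | pasta
  2   | soccer | sedan | blues | pizza
  3   | chess | truck | classical | tacos
  4   | tennis | wagon | jazz | sushi
  5   | golf | coupe | pop | curry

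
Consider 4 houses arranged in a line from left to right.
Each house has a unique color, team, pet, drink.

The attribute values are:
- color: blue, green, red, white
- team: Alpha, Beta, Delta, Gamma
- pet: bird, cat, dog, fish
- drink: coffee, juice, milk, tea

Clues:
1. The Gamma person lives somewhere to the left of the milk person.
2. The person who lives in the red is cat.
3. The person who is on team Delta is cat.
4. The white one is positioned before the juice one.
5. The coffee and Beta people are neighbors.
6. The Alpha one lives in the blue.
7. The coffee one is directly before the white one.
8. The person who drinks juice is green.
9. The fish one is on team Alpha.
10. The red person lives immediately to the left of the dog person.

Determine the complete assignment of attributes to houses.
Solution:

House | Color | Team | Pet | Drink
----------------------------------
  1   | red | Delta | cat | coffee
  2   | white | Beta | dog | tea
  3   | green | Gamma | bird | juice
  4   | blue | Alpha | fish | milk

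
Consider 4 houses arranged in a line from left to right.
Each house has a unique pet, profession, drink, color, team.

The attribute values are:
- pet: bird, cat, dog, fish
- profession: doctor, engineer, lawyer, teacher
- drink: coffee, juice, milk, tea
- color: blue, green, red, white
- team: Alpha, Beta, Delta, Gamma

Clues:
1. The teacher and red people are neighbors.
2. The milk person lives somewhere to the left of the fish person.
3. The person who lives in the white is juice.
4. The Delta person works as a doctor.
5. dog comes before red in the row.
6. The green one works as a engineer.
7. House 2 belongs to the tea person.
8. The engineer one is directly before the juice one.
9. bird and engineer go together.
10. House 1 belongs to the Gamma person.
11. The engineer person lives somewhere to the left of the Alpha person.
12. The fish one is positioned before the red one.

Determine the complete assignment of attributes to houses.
Solution:

House | Pet | Profession | Drink | Color | Team
-----------------------------------------------
  1   | dog | lawyer | milk | blue | Gamma
  2   | bird | engineer | tea | green | Beta
  3   | fish | teacher | juice | white | Alpha
  4   | cat | doctor | coffee | red | Delta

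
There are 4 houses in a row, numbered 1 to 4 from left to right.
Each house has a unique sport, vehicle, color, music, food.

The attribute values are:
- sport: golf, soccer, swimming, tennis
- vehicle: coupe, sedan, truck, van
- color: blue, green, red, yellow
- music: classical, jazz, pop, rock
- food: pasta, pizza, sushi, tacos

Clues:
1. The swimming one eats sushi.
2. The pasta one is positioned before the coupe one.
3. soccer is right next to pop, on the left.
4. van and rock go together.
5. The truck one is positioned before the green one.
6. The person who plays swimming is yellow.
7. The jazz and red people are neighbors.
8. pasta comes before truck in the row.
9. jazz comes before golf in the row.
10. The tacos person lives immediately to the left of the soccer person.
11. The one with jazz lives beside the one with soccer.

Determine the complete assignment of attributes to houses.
Solution:

House | Sport | Vehicle | Color | Music | Food
----------------------------------------------
  1   | tennis | sedan | blue | jazz | tacos
  2   | soccer | van | red | rock | pasta
  3   | swimming | truck | yellow | pop | sushi
  4   | golf | coupe | green | classical | pizza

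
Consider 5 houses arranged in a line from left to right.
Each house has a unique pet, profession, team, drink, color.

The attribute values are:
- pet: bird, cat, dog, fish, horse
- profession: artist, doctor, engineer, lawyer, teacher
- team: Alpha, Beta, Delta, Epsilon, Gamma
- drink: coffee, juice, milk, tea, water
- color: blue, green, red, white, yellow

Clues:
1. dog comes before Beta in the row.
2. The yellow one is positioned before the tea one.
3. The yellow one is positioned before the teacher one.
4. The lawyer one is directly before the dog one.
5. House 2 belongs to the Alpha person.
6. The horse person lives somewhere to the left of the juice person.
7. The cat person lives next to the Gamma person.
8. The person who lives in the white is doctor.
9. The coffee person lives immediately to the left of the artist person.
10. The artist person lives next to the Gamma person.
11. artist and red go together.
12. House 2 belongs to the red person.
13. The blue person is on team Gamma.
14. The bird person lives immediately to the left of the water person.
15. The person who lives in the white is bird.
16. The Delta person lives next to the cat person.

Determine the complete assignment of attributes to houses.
Solution:

House | Pet | Profession | Team | Drink | Color
-----------------------------------------------
  1   | bird | doctor | Delta | coffee | white
  2   | cat | artist | Alpha | water | red
  3   | horse | lawyer | Gamma | milk | blue
  4   | dog | engineer | Epsilon | juice | yellow
  5   | fish | teacher | Beta | tea | green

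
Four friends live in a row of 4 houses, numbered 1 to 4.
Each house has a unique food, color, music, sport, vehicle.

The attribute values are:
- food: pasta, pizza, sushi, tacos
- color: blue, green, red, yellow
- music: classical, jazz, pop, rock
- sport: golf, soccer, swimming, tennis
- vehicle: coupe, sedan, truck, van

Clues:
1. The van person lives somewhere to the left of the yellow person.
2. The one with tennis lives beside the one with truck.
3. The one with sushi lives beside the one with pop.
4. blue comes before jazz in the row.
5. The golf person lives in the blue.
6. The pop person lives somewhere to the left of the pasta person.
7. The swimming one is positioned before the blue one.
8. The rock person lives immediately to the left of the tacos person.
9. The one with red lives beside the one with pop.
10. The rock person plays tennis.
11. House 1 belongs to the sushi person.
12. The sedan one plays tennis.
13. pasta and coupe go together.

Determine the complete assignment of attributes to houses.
Solution:

House | Food | Color | Music | Sport | Vehicle
----------------------------------------------
  1   | sushi | red | rock | tennis | sedan
  2   | tacos | green | pop | swimming | truck
  3   | pizza | blue | classical | golf | van
  4   | pasta | yellow | jazz | soccer | coupe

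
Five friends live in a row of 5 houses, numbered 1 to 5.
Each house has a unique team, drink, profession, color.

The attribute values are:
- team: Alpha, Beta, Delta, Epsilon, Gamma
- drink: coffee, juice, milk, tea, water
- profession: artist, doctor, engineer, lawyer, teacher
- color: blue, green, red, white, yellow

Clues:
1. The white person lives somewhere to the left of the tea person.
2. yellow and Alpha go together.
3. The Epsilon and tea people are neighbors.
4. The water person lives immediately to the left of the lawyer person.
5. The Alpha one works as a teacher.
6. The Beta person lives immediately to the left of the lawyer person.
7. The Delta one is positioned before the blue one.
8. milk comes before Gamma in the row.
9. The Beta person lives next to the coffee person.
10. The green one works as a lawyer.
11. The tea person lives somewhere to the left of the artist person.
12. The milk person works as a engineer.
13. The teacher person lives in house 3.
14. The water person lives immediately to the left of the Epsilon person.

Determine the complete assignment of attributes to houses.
Solution:

House | Team | Drink | Profession | Color
-----------------------------------------
  1   | Beta | water | doctor | white
  2   | Epsilon | coffee | lawyer | green
  3   | Alpha | tea | teacher | yellow
  4   | Delta | milk | engineer | red
  5   | Gamma | juice | artist | blue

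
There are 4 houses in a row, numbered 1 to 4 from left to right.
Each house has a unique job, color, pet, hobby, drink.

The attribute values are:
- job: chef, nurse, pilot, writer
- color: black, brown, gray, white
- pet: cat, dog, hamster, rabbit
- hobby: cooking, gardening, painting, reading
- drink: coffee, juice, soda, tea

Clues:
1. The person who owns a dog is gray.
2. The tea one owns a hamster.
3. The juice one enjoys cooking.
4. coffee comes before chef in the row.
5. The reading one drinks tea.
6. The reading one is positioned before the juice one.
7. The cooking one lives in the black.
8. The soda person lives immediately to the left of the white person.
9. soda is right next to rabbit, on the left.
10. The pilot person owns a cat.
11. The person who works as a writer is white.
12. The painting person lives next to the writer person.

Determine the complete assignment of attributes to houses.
Solution:

House | Job | Color | Pet | Hobby | Drink
-----------------------------------------
  1   | nurse | gray | dog | painting | soda
  2   | writer | white | rabbit | gardening | coffee
  3   | chef | brown | hamster | reading | tea
  4   | pilot | black | cat | cooking | juice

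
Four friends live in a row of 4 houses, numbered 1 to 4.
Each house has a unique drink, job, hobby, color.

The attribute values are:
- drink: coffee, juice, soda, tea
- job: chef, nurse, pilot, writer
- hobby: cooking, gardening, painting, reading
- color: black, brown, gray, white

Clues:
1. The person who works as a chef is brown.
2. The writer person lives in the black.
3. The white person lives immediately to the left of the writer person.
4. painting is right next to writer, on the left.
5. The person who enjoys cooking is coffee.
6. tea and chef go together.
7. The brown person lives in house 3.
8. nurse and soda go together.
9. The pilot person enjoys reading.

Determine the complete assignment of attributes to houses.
Solution:

House | Drink | Job | Hobby | Color
-----------------------------------
  1   | soda | nurse | painting | white
  2   | coffee | writer | cooking | black
  3   | tea | chef | gardening | brown
  4   | juice | pilot | reading | gray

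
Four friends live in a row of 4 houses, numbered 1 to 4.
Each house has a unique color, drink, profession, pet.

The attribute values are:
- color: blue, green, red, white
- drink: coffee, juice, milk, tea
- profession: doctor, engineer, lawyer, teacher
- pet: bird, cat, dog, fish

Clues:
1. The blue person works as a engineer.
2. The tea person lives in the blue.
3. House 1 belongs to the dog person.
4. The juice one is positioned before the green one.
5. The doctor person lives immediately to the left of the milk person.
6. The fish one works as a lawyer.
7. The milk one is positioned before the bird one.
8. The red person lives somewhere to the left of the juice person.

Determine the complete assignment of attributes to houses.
Solution:

House | Color | Drink | Profession | Pet
----------------------------------------
  1   | red | coffee | teacher | dog
  2   | white | juice | doctor | cat
  3   | green | milk | lawyer | fish
  4   | blue | tea | engineer | bird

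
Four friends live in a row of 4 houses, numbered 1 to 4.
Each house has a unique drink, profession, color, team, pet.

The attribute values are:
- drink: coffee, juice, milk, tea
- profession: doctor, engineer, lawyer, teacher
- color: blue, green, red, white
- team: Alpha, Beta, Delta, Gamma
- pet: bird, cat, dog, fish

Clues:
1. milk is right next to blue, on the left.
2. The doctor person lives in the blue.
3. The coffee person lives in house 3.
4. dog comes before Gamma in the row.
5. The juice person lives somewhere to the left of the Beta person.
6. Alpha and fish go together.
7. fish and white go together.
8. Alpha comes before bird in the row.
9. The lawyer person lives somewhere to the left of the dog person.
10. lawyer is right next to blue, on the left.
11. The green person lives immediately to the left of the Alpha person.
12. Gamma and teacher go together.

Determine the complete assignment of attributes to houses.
Solution:

House | Drink | Profession | Color | Team | Pet
-----------------------------------------------
  1   | juice | engineer | green | Delta | cat
  2   | milk | lawyer | white | Alpha | fish
  3   | coffee | doctor | blue | Beta | dog
  4   | tea | teacher | red | Gamma | bird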